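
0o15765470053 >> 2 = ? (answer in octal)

0o3375316012

2 bits is not a whole number of base-8 digits; in binary: 1101111110101100111000000101011 >> 2 = 11011111101011001110000001010.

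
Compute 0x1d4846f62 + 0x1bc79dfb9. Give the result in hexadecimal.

Add column by column in base 16, right to left:
  2+9 = b
  6+b = 1 carry 1
  f+f+1 = f carry 1
  6+d+1 = 4 carry 1
  4+9+1 = e
  8+7 = f
  4+c = 0 carry 1
  d+b+1 = 9 carry 1
  1+1+1 = 3

0x390fe4f1b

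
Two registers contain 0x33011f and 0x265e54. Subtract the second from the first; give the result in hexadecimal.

0xca2cb

Subtract column by column in base 16:
  f-4 → b
  1-5 → c (borrow)
  1-e-1 → 2 (borrow)
  0-5-1 → a (borrow)
  3-6-1 → c (borrow)
  3-2-1 → 0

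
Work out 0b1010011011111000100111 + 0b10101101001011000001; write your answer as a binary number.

0b1101001001000011101000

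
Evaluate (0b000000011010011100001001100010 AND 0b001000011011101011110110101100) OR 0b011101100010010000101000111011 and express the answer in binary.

0b11101111010011000101000111011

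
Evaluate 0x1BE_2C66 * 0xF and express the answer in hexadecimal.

Multiply each base-16 digit by 15, carrying:
  6×15 = 90 → write A carry 5
  6×15+5 = 95 → write F carry 5
  C×15+5 = 185 → write 9 carry 11
  2×15+11 = 41 → write 9 carry 2
  E×15+2 = 212 → write 4 carry 13
  B×15+13 = 178 → write 2 carry 11
  1×15+11 = 26 → write A carry 1
  remaining carry: 1

0x1A2499FA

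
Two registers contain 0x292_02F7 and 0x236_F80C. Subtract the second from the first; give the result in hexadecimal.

0x5B0AEB

Subtract column by column in base 16:
  7-C → B (borrow)
  F-0-1 → E
  2-8 → A (borrow)
  0-F-1 → 0 (borrow)
  2-6-1 → B (borrow)
  9-3-1 → 5
  2-2 → 0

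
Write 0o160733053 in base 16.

0x1C3B62B

Each octal digit is 3 bits: 1=001 6=110 0=000 7=111 3=011 3=011 0=000 5=101 3=011.
Group the bits into nibbles: 0001 1100 0011 1011 0110 0010 1011 → 1C3B62B.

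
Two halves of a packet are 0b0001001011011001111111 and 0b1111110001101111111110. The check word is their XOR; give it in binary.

XOR bit by bit (1 where the bits differ):
  0001001011011001111111
^ 1111110001101111111110
= 1110111010110110000001

0b1110111010110110000001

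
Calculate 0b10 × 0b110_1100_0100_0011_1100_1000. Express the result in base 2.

Multiply each base-2 digit by 2, carrying:
  0×2 = 0 → write 0
  0×2 = 0 → write 0
  0×2 = 0 → write 0
  1×2 = 2 → write 0 carry 1
  0×2+1 = 1 → write 1
  0×2 = 0 → write 0
  1×2 = 2 → write 0 carry 1
  1×2+1 = 3 → write 1 carry 1
  1×2+1 = 3 → write 1 carry 1
  1×2+1 = 3 → write 1 carry 1
  0×2+1 = 1 → write 1
  0×2 = 0 → write 0
  0×2 = 0 → write 0
  0×2 = 0 → write 0
  1×2 = 2 → write 0 carry 1
  0×2+1 = 1 → write 1
  0×2 = 0 → write 0
  0×2 = 0 → write 0
  1×2 = 2 → write 0 carry 1
  1×2+1 = 3 → write 1 carry 1
  0×2+1 = 1 → write 1
  1×2 = 2 → write 0 carry 1
  1×2+1 = 3 → write 1 carry 1
  remaining carry: 1

0b110110001000011110010000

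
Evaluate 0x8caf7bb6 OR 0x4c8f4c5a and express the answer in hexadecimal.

OR each hex digit independently (no carries):
  8|4=c, c|c=c, a|8=a, f|f=f, 7|4=7, b|c=f, b|5=f, 6|a=e

0xccaf7ffe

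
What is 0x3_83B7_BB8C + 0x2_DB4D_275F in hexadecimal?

0x65F04E2EB

Add column by column in base 16, right to left:
  C+F = B carry 1
  8+5+1 = E
  B+7 = 2 carry 1
  B+2+1 = E
  7+D = 4 carry 1
  B+4+1 = 0 carry 1
  3+B+1 = F
  8+D = 5 carry 1
  3+2+1 = 6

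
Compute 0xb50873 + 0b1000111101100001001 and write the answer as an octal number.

0xb50873 = 0o55204163 in octal.
0b1000111101100001001 = 0o1075411 in octal.
Add column by column in base 8, right to left:
  3+1 = 4
  6+1 = 7
  1+4 = 5
  4+5 = 1 carry 1
  0+7+1 = 0 carry 1
  2+0+1 = 3
  5+1 = 6
  5+0 = 5

0o56301574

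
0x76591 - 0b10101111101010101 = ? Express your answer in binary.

0x76591 = 0b1110110010110010001 in binary.
Subtract column by column in base 2:
  1-1 → 0
  0-0 → 0
  0-1 → 1 (borrow)
  0-0-1 → 1 (borrow)
  1-1-1 → 1 (borrow)
  0-0-1 → 1 (borrow)
  0-1-1 → 0 (borrow)
  1-0-1 → 0
  1-1 → 0
  0-1 → 1 (borrow)
  1-1-1 → 1 (borrow)
  0-1-1 → 0 (borrow)
  0-1-1 → 0 (borrow)
  1-0-1 → 0
  1-1 → 0
  0-0 → 0
  1-1 → 0
  1-0 → 1
  1-0 → 1

0b1100000011000111100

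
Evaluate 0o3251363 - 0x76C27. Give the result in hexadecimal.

0x5E6CC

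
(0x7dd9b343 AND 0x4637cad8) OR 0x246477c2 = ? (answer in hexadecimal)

0x6475f7c2

0x7dd9b343 AND 0x4637cad8 = 0x44118240.
Then OR with 0x246477c2.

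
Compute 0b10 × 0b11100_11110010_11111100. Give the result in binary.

0b1110011110010111111000

Multiply each base-2 digit by 2, carrying:
  0×2 = 0 → write 0
  0×2 = 0 → write 0
  1×2 = 2 → write 0 carry 1
  1×2+1 = 3 → write 1 carry 1
  1×2+1 = 3 → write 1 carry 1
  1×2+1 = 3 → write 1 carry 1
  1×2+1 = 3 → write 1 carry 1
  1×2+1 = 3 → write 1 carry 1
  0×2+1 = 1 → write 1
  1×2 = 2 → write 0 carry 1
  0×2+1 = 1 → write 1
  0×2 = 0 → write 0
  1×2 = 2 → write 0 carry 1
  1×2+1 = 3 → write 1 carry 1
  1×2+1 = 3 → write 1 carry 1
  1×2+1 = 3 → write 1 carry 1
  0×2+1 = 1 → write 1
  0×2 = 0 → write 0
  1×2 = 2 → write 0 carry 1
  1×2+1 = 3 → write 1 carry 1
  1×2+1 = 3 → write 1 carry 1
  remaining carry: 1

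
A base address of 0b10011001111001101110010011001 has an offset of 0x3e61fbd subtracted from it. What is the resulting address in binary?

0x3e61fbd = 0b11111001100001111110111101 in binary.
Subtract column by column in base 2:
  1-1 → 0
  0-0 → 0
  0-1 → 1 (borrow)
  1-1-1 → 1 (borrow)
  1-1-1 → 1 (borrow)
  0-1-1 → 0 (borrow)
  0-0-1 → 1 (borrow)
  1-1-1 → 1 (borrow)
  0-1-1 → 0 (borrow)
  0-1-1 → 0 (borrow)
  1-1-1 → 1 (borrow)
  1-1-1 → 1 (borrow)
  1-1-1 → 1 (borrow)
  0-0-1 → 1 (borrow)
  1-0-1 → 0
  1-0 → 1
  0-0 → 0
  0-1 → 1 (borrow)
  1-1-1 → 1 (borrow)
  1-0-1 → 0
  1-0 → 1
  1-1 → 0
  0-1 → 1 (borrow)
  0-1-1 → 0 (borrow)
  1-1-1 → 1 (borrow)
  1-1-1 → 1 (borrow)
  0-0-1 → 1 (borrow)
  0-0-1 → 1 (borrow)
  1-0-1 → 0

0b1111010101101011110011011100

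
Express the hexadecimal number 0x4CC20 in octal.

Expand each hex digit to 4 bits: 4=0100 C=1100 C=1100 2=0010 0=0000.
Group the bits in threes: 001 001 100 110 000 100 000 → 1146040.

0o1146040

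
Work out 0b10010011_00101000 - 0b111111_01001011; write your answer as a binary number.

Subtract column by column in base 2:
  0-1 → 1 (borrow)
  0-1-1 → 0 (borrow)
  0-0-1 → 1 (borrow)
  1-1-1 → 1 (borrow)
  0-0-1 → 1 (borrow)
  1-0-1 → 0
  0-1 → 1 (borrow)
  0-0-1 → 1 (borrow)
  1-1-1 → 1 (borrow)
  1-1-1 → 1 (borrow)
  0-1-1 → 0 (borrow)
  0-1-1 → 0 (borrow)
  1-1-1 → 1 (borrow)
  0-1-1 → 0 (borrow)
  0-0-1 → 1 (borrow)
  1-0-1 → 0

0b101001111011101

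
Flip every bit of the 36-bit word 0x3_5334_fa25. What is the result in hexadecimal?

Each hex digit d becomes f−d:
  3→c, 5→a, 3→c, 3→c, 4→b, f→0, a→5, 2→d, 5→a

0xcaccb05da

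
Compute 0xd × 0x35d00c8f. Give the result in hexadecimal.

0x2bb90a343

Multiply each base-16 digit by 13, carrying:
  f×13 = 195 → write 3 carry 12
  8×13+12 = 116 → write 4 carry 7
  c×13+7 = 163 → write 3 carry 10
  0×13+10 = 10 → write a
  0×13 = 0 → write 0
  d×13 = 169 → write 9 carry 10
  5×13+10 = 75 → write b carry 4
  3×13+4 = 43 → write b carry 2
  remaining carry: 2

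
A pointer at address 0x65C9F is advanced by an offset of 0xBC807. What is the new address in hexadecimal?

Add column by column in base 16, right to left:
  F+7 = 6 carry 1
  9+0+1 = A
  C+8 = 4 carry 1
  5+C+1 = 2 carry 1
  6+B+1 = 2 carry 1
  final carry 1

0x1224A6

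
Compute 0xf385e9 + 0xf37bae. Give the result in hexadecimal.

0x1e70197

Add column by column in base 16, right to left:
  9+e = 7 carry 1
  e+a+1 = 9 carry 1
  5+b+1 = 1 carry 1
  8+7+1 = 0 carry 1
  3+3+1 = 7
  f+f = e carry 1
  final carry 1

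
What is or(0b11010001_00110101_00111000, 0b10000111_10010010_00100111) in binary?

0b110101111011011100111111

OR bit by bit (1 where either bit is 1):
  110100010011010100111000
| 100001111001001000100111
= 110101111011011100111111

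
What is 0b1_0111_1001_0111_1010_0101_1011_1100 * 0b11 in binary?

Multiply each base-2 digit by 3, carrying:
  0×3 = 0 → write 0
  0×3 = 0 → write 0
  1×3 = 3 → write 1 carry 1
  1×3+1 = 4 → write 0 carry 2
  1×3+2 = 5 → write 1 carry 2
  1×3+2 = 5 → write 1 carry 2
  0×3+2 = 2 → write 0 carry 1
  1×3+1 = 4 → write 0 carry 2
  1×3+2 = 5 → write 1 carry 2
  0×3+2 = 2 → write 0 carry 1
  1×3+1 = 4 → write 0 carry 2
  0×3+2 = 2 → write 0 carry 1
  0×3+1 = 1 → write 1
  1×3 = 3 → write 1 carry 1
  0×3+1 = 1 → write 1
  1×3 = 3 → write 1 carry 1
  1×3+1 = 4 → write 0 carry 2
  1×3+2 = 5 → write 1 carry 2
  1×3+2 = 5 → write 1 carry 2
  0×3+2 = 2 → write 0 carry 1
  1×3+1 = 4 → write 0 carry 2
  0×3+2 = 2 → write 0 carry 1
  0×3+1 = 1 → write 1
  1×3 = 3 → write 1 carry 1
  1×3+1 = 4 → write 0 carry 2
  1×3+2 = 5 → write 1 carry 2
  1×3+2 = 5 → write 1 carry 2
  0×3+2 = 2 → write 0 carry 1
  1×3+1 = 4 → write 0 carry 2
  remaining carry: 10

0b1000110110001101111000100110100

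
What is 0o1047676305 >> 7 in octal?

7 bits is not a whole number of base-8 digits; in binary: 1000100111110111110011000101 >> 7 = 100010011111011111001.

0o4237371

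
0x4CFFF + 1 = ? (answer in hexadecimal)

0x4D000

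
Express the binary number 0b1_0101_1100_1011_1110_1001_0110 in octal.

0o127137226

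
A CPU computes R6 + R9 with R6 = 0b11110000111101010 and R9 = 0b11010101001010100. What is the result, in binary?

0b111000110000111110

Add column by column in base 2, right to left:
  0+0 = 0
  1+0 = 1
  0+1 = 1
  1+0 = 1
  0+1 = 1
  1+0 = 1
  1+1 = 0 carry 1
  1+0+1 = 0 carry 1
  1+0+1 = 0 carry 1
  0+1+1 = 0 carry 1
  0+0+1 = 1
  0+1 = 1
  0+0 = 0
  1+1 = 0 carry 1
  1+0+1 = 0 carry 1
  1+1+1 = 1 carry 1
  1+1+1 = 1 carry 1
  final carry 1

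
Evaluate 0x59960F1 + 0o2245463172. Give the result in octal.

0o3013743553

0x59960F1 = 0o546260361 in octal.
Add column by column in base 8, right to left:
  1+2 = 3
  6+7 = 5 carry 1
  3+1+1 = 5
  0+3 = 3
  6+6 = 4 carry 1
  2+4+1 = 7
  6+5 = 3 carry 1
  4+4+1 = 1 carry 1
  5+2+1 = 0 carry 1
  0+2+1 = 3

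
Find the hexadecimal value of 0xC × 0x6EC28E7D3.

Multiply each base-16 digit by 12, carrying:
  3×12 = 36 → write 4 carry 2
  D×12+2 = 158 → write E carry 9
  7×12+9 = 93 → write D carry 5
  E×12+5 = 173 → write D carry 10
  8×12+10 = 106 → write A carry 6
  2×12+6 = 30 → write E carry 1
  C×12+1 = 145 → write 1 carry 9
  E×12+9 = 177 → write 1 carry 11
  6×12+11 = 83 → write 3 carry 5
  remaining carry: 5

0x5311EADDE4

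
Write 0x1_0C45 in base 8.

Expand each hex digit to 4 bits: 1=0001 0=0000 C=1100 4=0100 5=0101.
Group the bits in threes: 010 000 110 001 000 101 → 206105.

0o206105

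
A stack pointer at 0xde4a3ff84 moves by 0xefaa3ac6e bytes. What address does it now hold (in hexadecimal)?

Add column by column in base 16, right to left:
  4+e = 2 carry 1
  8+6+1 = f
  f+c = b carry 1
  f+a+1 = a carry 1
  3+3+1 = 7
  a+a = 4 carry 1
  4+a+1 = f
  e+f = d carry 1
  d+e+1 = c carry 1
  final carry 1

0x1cdf47abf2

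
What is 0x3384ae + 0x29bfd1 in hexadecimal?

0x5d447f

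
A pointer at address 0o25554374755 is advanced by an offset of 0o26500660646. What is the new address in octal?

Add column by column in base 8, right to left:
  5+6 = 3 carry 1
  5+4+1 = 2 carry 1
  7+6+1 = 6 carry 1
  4+0+1 = 5
  7+6 = 5 carry 1
  3+6+1 = 2 carry 1
  4+0+1 = 5
  5+0 = 5
  5+5 = 2 carry 1
  5+6+1 = 4 carry 1
  2+2+1 = 5

0o54255255623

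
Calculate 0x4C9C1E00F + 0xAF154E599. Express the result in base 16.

Add column by column in base 16, right to left:
  F+9 = 8 carry 1
  0+9+1 = A
  0+5 = 5
  E+E = C carry 1
  1+4+1 = 6
  C+5 = 1 carry 1
  9+1+1 = B
  C+F = B carry 1
  4+A+1 = F

0xFBB16C5A8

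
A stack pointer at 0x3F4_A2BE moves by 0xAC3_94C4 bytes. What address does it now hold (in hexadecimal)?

0xEB83782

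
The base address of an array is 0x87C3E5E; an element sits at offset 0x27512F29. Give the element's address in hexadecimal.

Add column by column in base 16, right to left:
  E+9 = 7 carry 1
  5+2+1 = 8
  E+F = D carry 1
  3+2+1 = 6
  C+1 = D
  7+5 = C
  8+7 = F
  0+2 = 2

0x2FCD6D87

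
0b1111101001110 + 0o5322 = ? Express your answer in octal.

0o25040

0b1111101001110 = 0o17516 in octal.
Add column by column in base 8, right to left:
  6+2 = 0 carry 1
  1+2+1 = 4
  5+3 = 0 carry 1
  7+5+1 = 5 carry 1
  1+0+1 = 2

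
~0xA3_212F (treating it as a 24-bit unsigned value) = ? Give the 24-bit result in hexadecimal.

Each hex digit d becomes F−d:
  A→5, 3→C, 2→D, 1→E, 2→D, F→0

0x5CDED0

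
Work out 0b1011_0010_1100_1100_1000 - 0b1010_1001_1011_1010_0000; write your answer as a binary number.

0b1001000100101000

Subtract column by column in base 2:
  0-0 → 0
  0-0 → 0
  0-0 → 0
  1-0 → 1
  0-0 → 0
  0-1 → 1 (borrow)
  1-0-1 → 0
  1-1 → 0
  0-1 → 1 (borrow)
  0-1-1 → 0 (borrow)
  1-0-1 → 0
  1-1 → 0
  0-1 → 1 (borrow)
  1-0-1 → 0
  0-0 → 0
  0-1 → 1 (borrow)
  1-0-1 → 0
  1-1 → 0
  0-0 → 0
  1-1 → 0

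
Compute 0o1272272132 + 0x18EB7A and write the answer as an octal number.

0x18EB7A = 0o6165572 in octal.
Add column by column in base 8, right to left:
  2+2 = 4
  3+7 = 2 carry 1
  1+5+1 = 7
  2+5 = 7
  7+6 = 5 carry 1
  2+1+1 = 4
  2+6 = 0 carry 1
  7+0+1 = 0 carry 1
  2+0+1 = 3
  1+0 = 1

0o1300457724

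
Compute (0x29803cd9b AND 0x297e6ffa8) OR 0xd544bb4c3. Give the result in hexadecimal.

0x29803cd9b AND 0x297e6ffa8 = 0x29002cd88.
Then OR with 0xd544bb4c3.

0xfd44bfdcb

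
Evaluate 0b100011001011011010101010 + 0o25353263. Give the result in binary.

0o25353263 = 0b10101011101011010110011 in binary.
Add column by column in base 2, right to left:
  0+1 = 1
  1+1 = 0 carry 1
  0+0+1 = 1
  1+0 = 1
  0+1 = 1
  1+1 = 0 carry 1
  0+0+1 = 1
  1+1 = 0 carry 1
  0+0+1 = 1
  1+1 = 0 carry 1
  1+1+1 = 1 carry 1
  0+0+1 = 1
  1+1 = 0 carry 1
  1+0+1 = 0 carry 1
  0+1+1 = 0 carry 1
  1+1+1 = 1 carry 1
  0+1+1 = 0 carry 1
  0+0+1 = 1
  1+1 = 0 carry 1
  1+0+1 = 0 carry 1
  0+1+1 = 0 carry 1
  0+0+1 = 1
  0+1 = 1
  1+0 = 1

0b111000101000110101011101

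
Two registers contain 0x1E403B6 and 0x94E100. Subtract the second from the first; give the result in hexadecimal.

Subtract column by column in base 16:
  6-0 → 6
  B-0 → B
  3-1 → 2
  0-E → 2 (borrow)
  4-4-1 → F (borrow)
  E-9-1 → 4
  1-0 → 1

0x14F22B6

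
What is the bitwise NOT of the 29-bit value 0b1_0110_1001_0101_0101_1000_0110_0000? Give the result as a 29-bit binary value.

Invert each bit: 10110100101010101100001100000 → 01001011010101010011110011111.

0b01001011010101010011110011111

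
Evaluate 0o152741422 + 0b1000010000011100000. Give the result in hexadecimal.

0x1AFE3F2

0o152741422 = 0x1ABC312 in hexadecimal.
0b1000010000011100000 = 0x420E0 in hexadecimal.
Add column by column in base 16, right to left:
  2+0 = 2
  1+E = F
  3+0 = 3
  C+2 = E
  B+4 = F
  A+0 = A
  1+0 = 1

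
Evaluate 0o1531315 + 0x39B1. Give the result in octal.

0x39B1 = 0o34661 in octal.
Add column by column in base 8, right to left:
  5+1 = 6
  1+6 = 7
  3+6 = 1 carry 1
  1+4+1 = 6
  3+3 = 6
  5+0 = 5
  1+0 = 1

0o1566176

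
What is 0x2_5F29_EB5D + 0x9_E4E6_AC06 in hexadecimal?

0xC44109763

Add column by column in base 16, right to left:
  D+6 = 3 carry 1
  5+0+1 = 6
  B+C = 7 carry 1
  E+A+1 = 9 carry 1
  9+6+1 = 0 carry 1
  2+E+1 = 1 carry 1
  F+4+1 = 4 carry 1
  5+E+1 = 4 carry 1
  2+9+1 = C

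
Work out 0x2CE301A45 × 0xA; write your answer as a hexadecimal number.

0x1C0DE106B2

Multiply each base-16 digit by 10, carrying:
  5×10 = 50 → write 2 carry 3
  4×10+3 = 43 → write B carry 2
  A×10+2 = 102 → write 6 carry 6
  1×10+6 = 16 → write 0 carry 1
  0×10+1 = 1 → write 1
  3×10 = 30 → write E carry 1
  E×10+1 = 141 → write D carry 8
  C×10+8 = 128 → write 0 carry 8
  2×10+8 = 28 → write C carry 1
  remaining carry: 1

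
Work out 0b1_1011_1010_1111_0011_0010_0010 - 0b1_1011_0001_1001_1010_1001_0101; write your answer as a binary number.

0b10010101100010001101

Subtract column by column in base 2:
  0-1 → 1 (borrow)
  1-0-1 → 0
  0-1 → 1 (borrow)
  0-0-1 → 1 (borrow)
  0-1-1 → 0 (borrow)
  1-0-1 → 0
  0-0 → 0
  0-1 → 1 (borrow)
  1-0-1 → 0
  1-1 → 0
  0-0 → 0
  0-1 → 1 (borrow)
  1-1-1 → 1 (borrow)
  1-0-1 → 0
  1-0 → 1
  1-1 → 0
  0-1 → 1 (borrow)
  1-0-1 → 0
  0-0 → 0
  1-0 → 1
  1-1 → 0
  1-1 → 0
  0-0 → 0
  1-1 → 0
  1-1 → 0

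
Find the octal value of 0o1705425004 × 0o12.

0o22667322050

Multiply each base-8 digit by 10, carrying:
  4×10 = 40 → write 0 carry 5
  0×10+5 = 5 → write 5
  0×10 = 0 → write 0
  5×10 = 50 → write 2 carry 6
  2×10+6 = 26 → write 2 carry 3
  4×10+3 = 43 → write 3 carry 5
  5×10+5 = 55 → write 7 carry 6
  0×10+6 = 6 → write 6
  7×10 = 70 → write 6 carry 8
  1×10+8 = 18 → write 2 carry 2
  remaining carry: 2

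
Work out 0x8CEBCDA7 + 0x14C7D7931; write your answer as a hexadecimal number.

0x1D96946D8

Add column by column in base 16, right to left:
  7+1 = 8
  A+3 = D
  D+9 = 6 carry 1
  C+7+1 = 4 carry 1
  B+D+1 = 9 carry 1
  E+7+1 = 6 carry 1
  C+C+1 = 9 carry 1
  8+4+1 = D
  0+1 = 1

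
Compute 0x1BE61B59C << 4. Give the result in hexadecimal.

Shifting left by 4 bits = 1 hex digit: append 1 zero.

0x1BE61B59C0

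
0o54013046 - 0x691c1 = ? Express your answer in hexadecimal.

0xa98465

0o54013046 = 0xb01626 in hexadecimal.
Subtract column by column in base 16:
  6-1 → 5
  2-c → 6 (borrow)
  6-1-1 → 4
  1-9 → 8 (borrow)
  0-6-1 → 9 (borrow)
  b-0-1 → a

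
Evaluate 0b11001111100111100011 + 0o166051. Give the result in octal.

0b11001111100111100011 = 0o3174743 in octal.
Add column by column in base 8, right to left:
  3+1 = 4
  4+5 = 1 carry 1
  7+0+1 = 0 carry 1
  4+6+1 = 3 carry 1
  7+6+1 = 6 carry 1
  1+1+1 = 3
  3+0 = 3

0o3363014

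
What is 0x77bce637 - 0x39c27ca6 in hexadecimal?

Subtract column by column in base 16:
  7-6 → 1
  3-a → 9 (borrow)
  6-c-1 → 9 (borrow)
  e-7-1 → 6
  c-2 → a
  b-c → f (borrow)
  7-9-1 → d (borrow)
  7-3-1 → 3

0x3dfa6991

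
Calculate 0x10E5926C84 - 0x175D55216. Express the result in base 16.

0xF6FBD1A6E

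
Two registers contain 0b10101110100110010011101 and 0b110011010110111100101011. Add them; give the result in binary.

Add column by column in base 2, right to left:
  1+1 = 0 carry 1
  0+1+1 = 0 carry 1
  1+0+1 = 0 carry 1
  1+1+1 = 1 carry 1
  1+0+1 = 0 carry 1
  0+1+1 = 0 carry 1
  0+0+1 = 1
  1+0 = 1
  0+1 = 1
  0+1 = 1
  1+1 = 0 carry 1
  1+1+1 = 1 carry 1
  0+0+1 = 1
  0+1 = 1
  1+1 = 0 carry 1
  0+0+1 = 1
  1+1 = 0 carry 1
  1+0+1 = 0 carry 1
  1+1+1 = 1 carry 1
  0+1+1 = 0 carry 1
  1+0+1 = 0 carry 1
  0+0+1 = 1
  1+1 = 0 carry 1
  0+1+1 = 0 carry 1
  final carry 1

0b1001001001011101111001000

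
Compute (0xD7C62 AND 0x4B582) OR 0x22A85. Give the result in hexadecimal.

0x63E87

0xD7C62 AND 0x4B582 = 0x43402.
Then OR with 0x22A85.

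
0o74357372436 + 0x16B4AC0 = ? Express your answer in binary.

0b111100101001010010011111111011110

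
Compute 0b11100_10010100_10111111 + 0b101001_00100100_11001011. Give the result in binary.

0b10001011011100110001010

Add column by column in base 2, right to left:
  1+1 = 0 carry 1
  1+1+1 = 1 carry 1
  1+0+1 = 0 carry 1
  1+1+1 = 1 carry 1
  1+0+1 = 0 carry 1
  1+0+1 = 0 carry 1
  0+1+1 = 0 carry 1
  1+1+1 = 1 carry 1
  0+0+1 = 1
  0+0 = 0
  1+1 = 0 carry 1
  0+0+1 = 1
  1+0 = 1
  0+1 = 1
  0+0 = 0
  1+0 = 1
  0+1 = 1
  0+0 = 0
  1+0 = 1
  1+1 = 0 carry 1
  1+0+1 = 0 carry 1
  0+1+1 = 0 carry 1
  final carry 1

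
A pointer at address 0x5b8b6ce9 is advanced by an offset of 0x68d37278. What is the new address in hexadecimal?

0xc45edf61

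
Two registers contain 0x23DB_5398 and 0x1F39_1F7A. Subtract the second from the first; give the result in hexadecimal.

0x4A2341E

Subtract column by column in base 16:
  8-A → E (borrow)
  9-7-1 → 1
  3-F → 4 (borrow)
  5-1-1 → 3
  B-9 → 2
  D-3 → A
  3-F → 4 (borrow)
  2-1-1 → 0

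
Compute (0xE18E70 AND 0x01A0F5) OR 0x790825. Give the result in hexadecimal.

0xE18E70 AND 0x01A0F5 = 0x018070.
Then OR with 0x790825.

0x798875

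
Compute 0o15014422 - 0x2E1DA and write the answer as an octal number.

0o14233470

0x2E1DA = 0o560732 in octal.
Subtract column by column in base 8:
  2-2 → 0
  2-3 → 7 (borrow)
  4-7-1 → 4 (borrow)
  4-0-1 → 3
  1-6 → 3 (borrow)
  0-5-1 → 2 (borrow)
  5-0-1 → 4
  1-0 → 1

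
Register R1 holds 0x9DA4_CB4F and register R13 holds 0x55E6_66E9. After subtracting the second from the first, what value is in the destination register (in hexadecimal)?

0x47BE6466

Subtract column by column in base 16:
  F-9 → 6
  4-E → 6 (borrow)
  B-6-1 → 4
  C-6 → 6
  4-6 → E (borrow)
  A-E-1 → B (borrow)
  D-5-1 → 7
  9-5 → 4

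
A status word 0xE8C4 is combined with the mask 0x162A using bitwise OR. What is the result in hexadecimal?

OR each hex digit independently (no carries):
  E|1=F, 8|6=E, C|2=E, 4|A=E

0xFEEE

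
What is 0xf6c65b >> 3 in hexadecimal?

3 bits is not a whole number of base-16 digits; in binary: 111101101100011001011011 >> 3 = 111101101100011001011.

0x1ed8cb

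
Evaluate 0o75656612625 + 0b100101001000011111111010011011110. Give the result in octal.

0o142762605163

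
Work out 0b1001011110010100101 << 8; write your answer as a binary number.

Left shift by 8: append 8 zero bits.

0b100101111001010010100000000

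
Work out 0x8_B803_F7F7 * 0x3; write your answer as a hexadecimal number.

0x1A280BE7E5

Multiply each base-16 digit by 3, carrying:
  7×3 = 21 → write 5 carry 1
  F×3+1 = 46 → write E carry 2
  7×3+2 = 23 → write 7 carry 1
  F×3+1 = 46 → write E carry 2
  3×3+2 = 11 → write B
  0×3 = 0 → write 0
  8×3 = 24 → write 8 carry 1
  B×3+1 = 34 → write 2 carry 2
  8×3+2 = 26 → write A carry 1
  remaining carry: 1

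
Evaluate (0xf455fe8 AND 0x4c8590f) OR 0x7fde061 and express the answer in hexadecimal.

0xf455fe8 AND 0x4c8590f = 0x4405908.
Then OR with 0x7fde061.

0x7fdf969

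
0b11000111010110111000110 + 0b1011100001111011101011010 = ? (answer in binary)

Add column by column in base 2, right to left:
  0+0 = 0
  1+1 = 0 carry 1
  1+0+1 = 0 carry 1
  0+1+1 = 0 carry 1
  0+1+1 = 0 carry 1
  0+0+1 = 1
  1+1 = 0 carry 1
  1+0+1 = 0 carry 1
  1+1+1 = 1 carry 1
  0+1+1 = 0 carry 1
  1+1+1 = 1 carry 1
  1+0+1 = 0 carry 1
  0+1+1 = 0 carry 1
  1+1+1 = 1 carry 1
  0+1+1 = 0 carry 1
  1+1+1 = 1 carry 1
  1+0+1 = 0 carry 1
  1+0+1 = 0 carry 1
  0+0+1 = 1
  0+0 = 0
  0+1 = 1
  1+1 = 0 carry 1
  1+1+1 = 1 carry 1
  0+0+1 = 1
  0+1 = 1

0b1110101001010010100100000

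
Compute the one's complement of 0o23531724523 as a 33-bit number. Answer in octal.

0o54246053254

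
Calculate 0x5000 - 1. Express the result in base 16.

The trailing 3 digits are 0, so subtracting 1 borrows through: they become F and the next digit up decrements.

0x4FFF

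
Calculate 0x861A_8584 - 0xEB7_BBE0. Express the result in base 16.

0x7762C9A4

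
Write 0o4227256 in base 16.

0x112eae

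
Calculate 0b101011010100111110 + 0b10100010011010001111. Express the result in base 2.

0b11001101101111001101

Add column by column in base 2, right to left:
  0+1 = 1
  1+1 = 0 carry 1
  1+1+1 = 1 carry 1
  1+1+1 = 1 carry 1
  1+0+1 = 0 carry 1
  1+0+1 = 0 carry 1
  0+0+1 = 1
  0+1 = 1
  1+0 = 1
  0+1 = 1
  1+1 = 0 carry 1
  0+0+1 = 1
  1+0 = 1
  1+1 = 0 carry 1
  0+0+1 = 1
  1+0 = 1
  0+0 = 0
  1+1 = 0 carry 1
  0+0+1 = 1
  0+1 = 1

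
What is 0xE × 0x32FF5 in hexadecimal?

0x2C9F66

Multiply each base-16 digit by 14, carrying:
  5×14 = 70 → write 6 carry 4
  F×14+4 = 214 → write 6 carry 13
  F×14+13 = 223 → write F carry 13
  2×14+13 = 41 → write 9 carry 2
  3×14+2 = 44 → write C carry 2
  remaining carry: 2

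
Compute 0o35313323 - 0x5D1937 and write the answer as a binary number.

0b110000111110110011100

0o35313323 = 0b11101011001011011010011 in binary.
0x5D1937 = 0b10111010001100100110111 in binary.
Subtract column by column in base 2:
  1-1 → 0
  1-1 → 0
  0-1 → 1 (borrow)
  0-0-1 → 1 (borrow)
  1-1-1 → 1 (borrow)
  0-1-1 → 0 (borrow)
  1-0-1 → 0
  1-0 → 1
  0-1 → 1 (borrow)
  1-0-1 → 0
  1-0 → 1
  0-1 → 1 (borrow)
  1-1-1 → 1 (borrow)
  0-0-1 → 1 (borrow)
  0-0-1 → 1 (borrow)
  1-0-1 → 0
  1-1 → 0
  0-0 → 0
  1-1 → 0
  0-1 → 1 (borrow)
  1-1-1 → 1 (borrow)
  1-0-1 → 0
  1-1 → 0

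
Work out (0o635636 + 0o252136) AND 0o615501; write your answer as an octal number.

0o5500

Add column by column in base 8, right to left:
  6+6 = 4 carry 1
  3+3+1 = 7
  6+1 = 7
  5+2 = 7
  3+5 = 0 carry 1
  6+2+1 = 1 carry 1
  final carry 1
Sum = 0o1107774; now AND with 0o615501:
  1&0=0, 1&6=0, 0&1=0, 7&5=5, 7&5=5, 7&0=0, 4&1=0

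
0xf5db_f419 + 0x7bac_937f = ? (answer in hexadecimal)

0x171888798

Add column by column in base 16, right to left:
  9+f = 8 carry 1
  1+7+1 = 9
  4+3 = 7
  f+9 = 8 carry 1
  b+c+1 = 8 carry 1
  d+a+1 = 8 carry 1
  5+b+1 = 1 carry 1
  f+7+1 = 7 carry 1
  final carry 1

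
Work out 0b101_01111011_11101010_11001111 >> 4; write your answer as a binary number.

Right shift by 4: drop the 4 least-significant bits.

0b10101111011111010101100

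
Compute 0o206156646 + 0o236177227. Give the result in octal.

0o444356075

Add column by column in base 8, right to left:
  6+7 = 5 carry 1
  4+2+1 = 7
  6+2 = 0 carry 1
  6+7+1 = 6 carry 1
  5+7+1 = 5 carry 1
  1+1+1 = 3
  6+6 = 4 carry 1
  0+3+1 = 4
  2+2 = 4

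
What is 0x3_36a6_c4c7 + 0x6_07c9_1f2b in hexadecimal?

Add column by column in base 16, right to left:
  7+b = 2 carry 1
  c+2+1 = f
  4+f = 3 carry 1
  c+1+1 = e
  6+9 = f
  a+c = 6 carry 1
  6+7+1 = e
  3+0 = 3
  3+6 = 9

0x93e6fe3f2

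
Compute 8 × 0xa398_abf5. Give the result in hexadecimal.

0x51cc55fa8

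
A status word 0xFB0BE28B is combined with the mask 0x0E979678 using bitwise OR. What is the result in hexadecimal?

OR each hex digit independently (no carries):
  F|0=F, B|E=F, 0|9=9, B|7=F, E|9=F, 2|6=6, 8|7=F, B|8=B

0xFF9FF6FB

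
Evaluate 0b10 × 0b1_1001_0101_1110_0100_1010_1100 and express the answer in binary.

0b11001010111100100101011000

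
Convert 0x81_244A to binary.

0b100000010010010001001010

Expand each hex digit to 4 bits: 8=1000 1=0001 2=0010 4=0100 4=0100 A=1010.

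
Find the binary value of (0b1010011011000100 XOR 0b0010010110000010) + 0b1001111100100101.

First 0b1010011011000100 XOR 0b0010010110000010 = 0b1000001101000110.
Add column by column in base 2, right to left:
  0+1 = 1
  1+0 = 1
  1+1 = 0 carry 1
  0+0+1 = 1
  0+0 = 0
  0+1 = 1
  1+0 = 1
  0+0 = 0
  1+1 = 0 carry 1
  1+1+1 = 1 carry 1
  0+1+1 = 0 carry 1
  0+1+1 = 0 carry 1
  0+1+1 = 0 carry 1
  0+0+1 = 1
  0+0 = 0
  1+1 = 0 carry 1
  final carry 1

0b10010001001101011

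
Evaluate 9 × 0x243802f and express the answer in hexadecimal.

0x145f81a7

Multiply each base-16 digit by 9, carrying:
  f×9 = 135 → write 7 carry 8
  2×9+8 = 26 → write a carry 1
  0×9+1 = 1 → write 1
  8×9 = 72 → write 8 carry 4
  3×9+4 = 31 → write f carry 1
  4×9+1 = 37 → write 5 carry 2
  2×9+2 = 20 → write 4 carry 1
  remaining carry: 1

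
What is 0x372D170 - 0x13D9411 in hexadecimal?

Subtract column by column in base 16:
  0-1 → F (borrow)
  7-1-1 → 5
  1-4 → D (borrow)
  D-9-1 → 3
  2-D → 5 (borrow)
  7-3-1 → 3
  3-1 → 2

0x2353D5F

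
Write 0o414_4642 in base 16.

0x10C9A2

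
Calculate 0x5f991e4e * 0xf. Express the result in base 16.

0x599f8c692

Multiply each base-16 digit by 15, carrying:
  e×15 = 210 → write 2 carry 13
  4×15+13 = 73 → write 9 carry 4
  e×15+4 = 214 → write 6 carry 13
  1×15+13 = 28 → write c carry 1
  9×15+1 = 136 → write 8 carry 8
  9×15+8 = 143 → write f carry 8
  f×15+8 = 233 → write 9 carry 14
  5×15+14 = 89 → write 9 carry 5
  remaining carry: 5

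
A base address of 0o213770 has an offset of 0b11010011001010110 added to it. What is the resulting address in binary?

0o213770 = 0b10001011111111000 in binary.
Add column by column in base 2, right to left:
  0+0 = 0
  0+1 = 1
  0+1 = 1
  1+0 = 1
  1+1 = 0 carry 1
  1+0+1 = 0 carry 1
  1+1+1 = 1 carry 1
  1+0+1 = 0 carry 1
  1+0+1 = 0 carry 1
  1+1+1 = 1 carry 1
  1+1+1 = 1 carry 1
  0+0+1 = 1
  1+0 = 1
  0+1 = 1
  0+0 = 0
  0+1 = 1
  1+1 = 0 carry 1
  final carry 1

0b101011111001001110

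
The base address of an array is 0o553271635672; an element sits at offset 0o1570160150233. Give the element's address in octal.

Add column by column in base 8, right to left:
  2+3 = 5
  7+3 = 2 carry 1
  6+2+1 = 1 carry 1
  5+0+1 = 6
  3+5 = 0 carry 1
  6+1+1 = 0 carry 1
  1+0+1 = 2
  7+6 = 5 carry 1
  2+1+1 = 4
  3+0 = 3
  5+7 = 4 carry 1
  5+5+1 = 3 carry 1
  0+1+1 = 2

0o2343452006125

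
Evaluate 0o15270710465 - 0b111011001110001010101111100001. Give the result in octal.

0b111011001110001010101111100001 = 0o7316125741 in octal.
Subtract column by column in base 8:
  5-1 → 4
  6-4 → 2
  4-7 → 5 (borrow)
  0-5-1 → 2 (borrow)
  1-2-1 → 6 (borrow)
  7-1-1 → 5
  0-6 → 2 (borrow)
  7-1-1 → 5
  2-3 → 7 (borrow)
  5-7-1 → 5 (borrow)
  1-0-1 → 0

0o5752562524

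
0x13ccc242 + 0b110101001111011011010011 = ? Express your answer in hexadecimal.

0b110101001111011011010011 = 0xd4f6d3 in hexadecimal.
Add column by column in base 16, right to left:
  2+3 = 5
  4+d = 1 carry 1
  2+6+1 = 9
  c+f = b carry 1
  c+4+1 = 1 carry 1
  c+d+1 = a carry 1
  3+0+1 = 4
  1+0 = 1

0x14a1b915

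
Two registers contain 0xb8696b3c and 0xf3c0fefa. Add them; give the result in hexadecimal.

0x1ac2a6a36

Add column by column in base 16, right to left:
  c+a = 6 carry 1
  3+f+1 = 3 carry 1
  b+e+1 = a carry 1
  6+f+1 = 6 carry 1
  9+0+1 = a
  6+c = 2 carry 1
  8+3+1 = c
  b+f = a carry 1
  final carry 1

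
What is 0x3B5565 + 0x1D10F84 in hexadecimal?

Add column by column in base 16, right to left:
  5+4 = 9
  6+8 = E
  5+F = 4 carry 1
  5+0+1 = 6
  B+1 = C
  3+D = 0 carry 1
  0+1+1 = 2

0x20C64E9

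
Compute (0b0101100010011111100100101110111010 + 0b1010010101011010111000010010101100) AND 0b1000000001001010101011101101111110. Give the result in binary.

0b1000000001001010001001000001100110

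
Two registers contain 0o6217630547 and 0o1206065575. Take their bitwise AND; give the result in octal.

0o0206020545

AND each oct digit independently (no carries):
  6&1=0, 2&2=2, 1&0=0, 7&6=6, 6&0=0, 3&6=2, 0&5=0, 5&5=5, 4&7=4, 7&5=5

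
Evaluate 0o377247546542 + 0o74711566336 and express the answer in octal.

0o474161335100

Add column by column in base 8, right to left:
  2+6 = 0 carry 1
  4+3+1 = 0 carry 1
  5+3+1 = 1 carry 1
  6+6+1 = 5 carry 1
  4+6+1 = 3 carry 1
  5+5+1 = 3 carry 1
  7+1+1 = 1 carry 1
  4+1+1 = 6
  2+7 = 1 carry 1
  7+4+1 = 4 carry 1
  7+7+1 = 7 carry 1
  3+0+1 = 4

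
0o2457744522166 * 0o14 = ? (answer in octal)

0o37077267732610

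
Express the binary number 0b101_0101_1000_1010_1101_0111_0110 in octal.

Group the bits in threes: 101 010 110 001 010 110 101 110 110 → 526126566.

0o526126566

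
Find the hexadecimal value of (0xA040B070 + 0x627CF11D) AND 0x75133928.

0x112108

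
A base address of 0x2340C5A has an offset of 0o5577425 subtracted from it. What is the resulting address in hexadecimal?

0x21D0D45

0o5577425 = 0x16FF15 in hexadecimal.
Subtract column by column in base 16:
  A-5 → 5
  5-1 → 4
  C-F → D (borrow)
  0-F-1 → 0 (borrow)
  4-6-1 → D (borrow)
  3-1-1 → 1
  2-0 → 2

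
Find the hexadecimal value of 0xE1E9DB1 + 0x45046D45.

0x53230AF6

Add column by column in base 16, right to left:
  1+5 = 6
  B+4 = F
  D+D = A carry 1
  9+6+1 = 0 carry 1
  E+4+1 = 3 carry 1
  1+0+1 = 2
  E+5 = 3 carry 1
  0+4+1 = 5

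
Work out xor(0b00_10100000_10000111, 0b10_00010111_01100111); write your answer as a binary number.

0b101011011111100000

XOR bit by bit (1 where the bits differ):
  001010000010000111
^ 100001011101100111
= 101011011111100000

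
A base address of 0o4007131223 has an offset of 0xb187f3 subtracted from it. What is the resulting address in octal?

0o3732625240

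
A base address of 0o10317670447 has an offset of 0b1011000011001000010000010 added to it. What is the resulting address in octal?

0b1011000011001000010000010 = 0o130310202 in octal.
Add column by column in base 8, right to left:
  7+2 = 1 carry 1
  4+0+1 = 5
  4+2 = 6
  0+0 = 0
  7+1 = 0 carry 1
  6+3+1 = 2 carry 1
  7+0+1 = 0 carry 1
  1+3+1 = 5
  3+1 = 4
  0+0 = 0
  1+0 = 1

0o10450200651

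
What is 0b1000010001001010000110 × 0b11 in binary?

0b11000110011011110010010

Multiply each base-2 digit by 3, carrying:
  0×3 = 0 → write 0
  1×3 = 3 → write 1 carry 1
  1×3+1 = 4 → write 0 carry 2
  0×3+2 = 2 → write 0 carry 1
  0×3+1 = 1 → write 1
  0×3 = 0 → write 0
  0×3 = 0 → write 0
  1×3 = 3 → write 1 carry 1
  0×3+1 = 1 → write 1
  1×3 = 3 → write 1 carry 1
  0×3+1 = 1 → write 1
  0×3 = 0 → write 0
  1×3 = 3 → write 1 carry 1
  0×3+1 = 1 → write 1
  0×3 = 0 → write 0
  0×3 = 0 → write 0
  1×3 = 3 → write 1 carry 1
  0×3+1 = 1 → write 1
  0×3 = 0 → write 0
  0×3 = 0 → write 0
  0×3 = 0 → write 0
  1×3 = 3 → write 1 carry 1
  remaining carry: 1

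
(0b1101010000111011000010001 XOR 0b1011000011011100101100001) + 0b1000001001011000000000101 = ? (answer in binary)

First 0b1101010000111011000010001 XOR 0b1011000011011100101100001 = 0b0110010011100111101110000.
Add column by column in base 2, right to left:
  0+1 = 1
  0+0 = 0
  0+1 = 1
  0+0 = 0
  1+0 = 1
  1+0 = 1
  1+0 = 1
  0+0 = 0
  1+0 = 1
  1+0 = 1
  1+0 = 1
  1+0 = 1
  0+1 = 1
  0+1 = 1
  1+0 = 1
  1+1 = 0 carry 1
  1+0+1 = 0 carry 1
  0+0+1 = 1
  0+1 = 1
  1+0 = 1
  0+0 = 0
  0+0 = 0
  1+0 = 1
  1+0 = 1
  0+1 = 1

0b1110011100111111101110101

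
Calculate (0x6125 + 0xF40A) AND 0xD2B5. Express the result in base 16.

0x5025

Add column by column in base 16, right to left:
  5+A = F
  2+0 = 2
  1+4 = 5
  6+F = 5 carry 1
  final carry 1
Sum = 0x1552F; now AND with 0xD2B5:
  1&0=0, 5&D=5, 5&2=0, 2&B=2, F&5=5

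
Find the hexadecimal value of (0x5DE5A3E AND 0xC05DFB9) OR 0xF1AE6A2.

0x5DE5A3E AND 0xC05DFB9 = 0x4045A38.
Then OR with 0xF1AE6A2.

0xF1EFEBA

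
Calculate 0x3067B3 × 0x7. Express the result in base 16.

0x152D5E5

Multiply each base-16 digit by 7, carrying:
  3×7 = 21 → write 5 carry 1
  B×7+1 = 78 → write E carry 4
  7×7+4 = 53 → write 5 carry 3
  6×7+3 = 45 → write D carry 2
  0×7+2 = 2 → write 2
  3×7 = 21 → write 5 carry 1
  remaining carry: 1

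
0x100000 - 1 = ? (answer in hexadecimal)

0xfffff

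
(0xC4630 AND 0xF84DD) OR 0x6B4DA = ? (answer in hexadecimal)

0xC4630 AND 0xF84DD = 0xC0410.
Then OR with 0x6B4DA.

0xEB4DA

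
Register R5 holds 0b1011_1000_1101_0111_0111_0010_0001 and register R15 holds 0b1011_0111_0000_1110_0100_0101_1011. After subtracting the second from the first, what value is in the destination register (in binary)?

Subtract column by column in base 2:
  1-1 → 0
  0-1 → 1 (borrow)
  0-0-1 → 1 (borrow)
  0-1-1 → 0 (borrow)
  0-1-1 → 0 (borrow)
  1-0-1 → 0
  0-1 → 1 (borrow)
  0-0-1 → 1 (borrow)
  1-0-1 → 0
  1-0 → 1
  1-1 → 0
  0-0 → 0
  1-0 → 1
  1-1 → 0
  1-1 → 0
  0-1 → 1 (borrow)
  1-0-1 → 0
  0-0 → 0
  1-0 → 1
  1-0 → 1
  0-1 → 1 (borrow)
  0-1-1 → 0 (borrow)
  0-1-1 → 0 (borrow)
  1-0-1 → 0
  1-1 → 0
  1-1 → 0
  0-0 → 0
  1-1 → 0

0b111001001001011000110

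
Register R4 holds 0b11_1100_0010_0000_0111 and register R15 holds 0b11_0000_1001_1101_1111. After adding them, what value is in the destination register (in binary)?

Add column by column in base 2, right to left:
  1+1 = 0 carry 1
  1+1+1 = 1 carry 1
  1+1+1 = 1 carry 1
  0+1+1 = 0 carry 1
  0+1+1 = 0 carry 1
  0+0+1 = 1
  0+1 = 1
  0+1 = 1
  0+1 = 1
  1+0 = 1
  0+0 = 0
  0+1 = 1
  0+0 = 0
  0+0 = 0
  1+0 = 1
  1+0 = 1
  1+1 = 0 carry 1
  1+1+1 = 1 carry 1
  final carry 1

0b1101100101111100110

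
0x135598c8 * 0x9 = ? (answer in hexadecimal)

0xae025f08

Multiply each base-16 digit by 9, carrying:
  8×9 = 72 → write 8 carry 4
  c×9+4 = 112 → write 0 carry 7
  8×9+7 = 79 → write f carry 4
  9×9+4 = 85 → write 5 carry 5
  5×9+5 = 50 → write 2 carry 3
  5×9+3 = 48 → write 0 carry 3
  3×9+3 = 30 → write e carry 1
  1×9+1 = 10 → write a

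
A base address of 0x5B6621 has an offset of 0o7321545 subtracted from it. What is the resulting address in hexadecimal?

0o7321545 = 0x1DA365 in hexadecimal.
Subtract column by column in base 16:
  1-5 → C (borrow)
  2-6-1 → B (borrow)
  6-3-1 → 2
  6-A → C (borrow)
  B-D-1 → D (borrow)
  5-1-1 → 3

0x3DC2BC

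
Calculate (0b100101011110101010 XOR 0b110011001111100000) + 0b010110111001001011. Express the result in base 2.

0b101101001010010101

First 0b100101011110101010 XOR 0b110011001111100000 = 0b010110010001001010.
Add column by column in base 2, right to left:
  0+1 = 1
  1+1 = 0 carry 1
  0+0+1 = 1
  1+1 = 0 carry 1
  0+0+1 = 1
  0+0 = 0
  1+1 = 0 carry 1
  0+0+1 = 1
  0+0 = 0
  0+1 = 1
  1+1 = 0 carry 1
  0+1+1 = 0 carry 1
  0+0+1 = 1
  1+1 = 0 carry 1
  1+1+1 = 1 carry 1
  0+0+1 = 1
  1+1 = 0 carry 1
  final carry 1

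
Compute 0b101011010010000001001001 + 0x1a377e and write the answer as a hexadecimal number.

0xc757c7

0b101011010010000001001001 = 0xad2049 in hexadecimal.
Add column by column in base 16, right to left:
  9+e = 7 carry 1
  4+7+1 = c
  0+7 = 7
  2+3 = 5
  d+a = 7 carry 1
  a+1+1 = c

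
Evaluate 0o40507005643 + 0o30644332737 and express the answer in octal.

0o71353340602

Add column by column in base 8, right to left:
  3+7 = 2 carry 1
  4+3+1 = 0 carry 1
  6+7+1 = 6 carry 1
  5+2+1 = 0 carry 1
  0+3+1 = 4
  0+3 = 3
  7+4 = 3 carry 1
  0+4+1 = 5
  5+6 = 3 carry 1
  0+0+1 = 1
  4+3 = 7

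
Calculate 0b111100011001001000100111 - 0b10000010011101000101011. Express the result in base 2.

Subtract column by column in base 2:
  1-1 → 0
  1-1 → 0
  1-0 → 1
  0-1 → 1 (borrow)
  0-0-1 → 1 (borrow)
  1-1-1 → 1 (borrow)
  0-0-1 → 1 (borrow)
  0-0-1 → 1 (borrow)
  0-0-1 → 1 (borrow)
  1-1-1 → 1 (borrow)
  0-0-1 → 1 (borrow)
  0-1-1 → 0 (borrow)
  1-1-1 → 1 (borrow)
  0-1-1 → 0 (borrow)
  0-0-1 → 1 (borrow)
  1-0-1 → 0
  1-1 → 0
  0-0 → 0
  0-0 → 0
  0-0 → 0
  1-0 → 1
  1-0 → 1
  1-1 → 0
  1-0 → 1

0b101100000101011111111100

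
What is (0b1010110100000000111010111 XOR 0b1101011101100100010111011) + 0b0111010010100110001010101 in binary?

0b1110111100001010111000001

First 0b1010110100000000111010111 XOR 0b1101011101100100010111011 = 0b0111101001100100101101100.
Add column by column in base 2, right to left:
  0+1 = 1
  0+0 = 0
  1+1 = 0 carry 1
  1+0+1 = 0 carry 1
  0+1+1 = 0 carry 1
  1+0+1 = 0 carry 1
  1+1+1 = 1 carry 1
  0+0+1 = 1
  1+0 = 1
  0+0 = 0
  0+1 = 1
  1+1 = 0 carry 1
  0+0+1 = 1
  0+0 = 0
  1+1 = 0 carry 1
  1+0+1 = 0 carry 1
  0+1+1 = 0 carry 1
  0+0+1 = 1
  1+0 = 1
  0+1 = 1
  1+0 = 1
  1+1 = 0 carry 1
  1+1+1 = 1 carry 1
  1+1+1 = 1 carry 1
  final carry 1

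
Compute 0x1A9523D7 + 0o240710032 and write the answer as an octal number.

0o3506131761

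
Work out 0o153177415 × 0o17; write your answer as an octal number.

0o3110570703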